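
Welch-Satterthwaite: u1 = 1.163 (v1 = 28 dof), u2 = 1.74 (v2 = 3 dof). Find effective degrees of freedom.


uc = sqrt(u1^2 + u2^2) = sqrt(1.163^2 + 1.74^2) = 2.0928853
v_eff = uc^4 / (u1^4/v1 + u2^4/v2)
= 2.0928853^4 / (1.163^4/28 + 1.74^4/3)
= 19.185879 / 3.1207912
v_eff = 6.1478

6.1478


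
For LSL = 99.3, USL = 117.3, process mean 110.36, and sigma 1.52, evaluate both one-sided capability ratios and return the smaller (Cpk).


Cpu = (USL - mean) / (3*sigma) = (117.3 - 110.36) / (3*1.52) = 1.5219
Cpl = (mean - LSL) / (3*sigma) = (110.36 - 99.3) / (3*1.52) = 2.4254
Cpk = min(Cpu, Cpl) = 1.5219

1.5219


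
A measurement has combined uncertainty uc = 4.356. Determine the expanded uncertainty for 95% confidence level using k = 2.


U = k * uc
U = 2 * 4.356
U = 8.7120

8.7120


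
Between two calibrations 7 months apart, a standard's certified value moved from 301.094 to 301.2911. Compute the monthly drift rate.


rate = (v2 - v1) / months
= (301.2911 - 301.094) / 7
= 0.1971 / 7
= 0.0282

0.0282


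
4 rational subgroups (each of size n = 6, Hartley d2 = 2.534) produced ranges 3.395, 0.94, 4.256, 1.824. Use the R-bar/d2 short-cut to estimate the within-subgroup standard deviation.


R_bar = (3.395 + 0.94 + 4.256 + 1.824) / 4
R_bar = 10.415 / 4 = 2.60375
sigma_hat = R_bar / d2 = 2.60375 / 2.534 = 1.0275

1.0275


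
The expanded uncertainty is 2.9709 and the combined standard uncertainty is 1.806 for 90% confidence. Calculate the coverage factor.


k = U / uc
k = 2.9709 / 1.806
k = 1.645

1.645


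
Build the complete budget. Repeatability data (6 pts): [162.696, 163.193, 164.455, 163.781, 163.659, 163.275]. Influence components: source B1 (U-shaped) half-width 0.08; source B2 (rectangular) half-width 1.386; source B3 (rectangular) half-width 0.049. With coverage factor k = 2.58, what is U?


mean = (162.696 + 163.193 + 164.455 + 163.781 + 163.659 + 163.275) / 6 = 163.5098333
s = sqrt(sum((x - mean)^2)/(n-1)) = 0.60116168
u_A = s / sqrt(n) = 0.60116168 / sqrt(6) = 0.24542323
u_B1 = 0.08 / sqrt(2) = 0.056568542
u_B2 = 1.386 / sqrt(3) = 0.80020747
u_B3 = 0.049 / sqrt(3) = 0.028290163
uc = sqrt(0.24542323^2 + 0.056568542^2 + 0.80020747^2 + 0.028290163^2) = 0.83938364
U = k * uc = 2.58 * 0.83938364
U = 2.1656

2.1656


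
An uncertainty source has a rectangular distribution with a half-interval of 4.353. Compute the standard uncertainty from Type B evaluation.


u_B = half_width / sqrt(3)
u_B = 4.353 / 1.7320508
u_B = 2.5132

2.5132


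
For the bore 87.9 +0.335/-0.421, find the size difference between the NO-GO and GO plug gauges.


GO = nominal - lower_tol (smallest hole = maximum material condition)
GO = 87.9 - 0.421 = 87.479
NO-GO = nominal + upper_tol (largest hole = least material condition)
NO-GO = 87.9 + 0.335 = 88.235
spread = NO-GO - GO = 88.235 - 87.479 = 0.7560

0.7560


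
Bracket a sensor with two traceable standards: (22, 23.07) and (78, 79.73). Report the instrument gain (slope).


slope = (y2 - y1) / (x2 - x1)
= (79.73 - 23.07) / (78 - 22)
= 56.6600 / 56
= 1.0118

1.0118


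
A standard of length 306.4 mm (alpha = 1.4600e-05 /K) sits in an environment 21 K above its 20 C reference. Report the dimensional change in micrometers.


dL = L * alpha * dT
= 306.4 * 1.4600e-05 * 21
= 0.0939422 mm
dL_um = 0.0939422 * 1000 = 93.9422 um

93.9422


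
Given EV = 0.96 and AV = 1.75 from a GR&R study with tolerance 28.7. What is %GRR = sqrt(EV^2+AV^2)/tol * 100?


GRR = sqrt(EV^2 + AV^2) = sqrt(0.96^2 + 1.75^2) = 1.996021
%GRR = GRR / tol * 100 = 1.996021 / 28.7 * 100
%GRR = 6.9548

6.9548


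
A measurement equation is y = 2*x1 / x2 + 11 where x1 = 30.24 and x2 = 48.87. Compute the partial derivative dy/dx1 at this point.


y = 2*x1 / x2 + 11
dy/dx1 = 2/x2
Evaluate at x2 = 48.87: c1 = 2 / 48.87
c1 = 0.0409

0.0409


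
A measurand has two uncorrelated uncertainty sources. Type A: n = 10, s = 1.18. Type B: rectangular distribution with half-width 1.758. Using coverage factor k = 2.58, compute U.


u_A = s / sqrt(n) = 1.18 / sqrt(10) = 0.37314876
u_B = half_width / sqrt(3) = 1.758 / sqrt(3) = 1.0149818
uc = sqrt(u_A^2 + u_B^2) = sqrt(0.37314876^2 + 1.0149818^2) = 1.081401
U = k * uc = 2.58 * 1.081401
U = 2.7900

2.7900


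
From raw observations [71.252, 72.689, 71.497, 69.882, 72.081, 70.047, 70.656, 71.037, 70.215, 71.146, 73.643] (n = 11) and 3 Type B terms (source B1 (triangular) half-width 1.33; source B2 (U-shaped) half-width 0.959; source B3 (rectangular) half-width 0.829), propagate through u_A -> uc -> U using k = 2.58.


mean = (71.252 + 72.689 + 71.497 + 69.882 + 72.081 + 70.047 + 70.656 + 71.037 + 70.215 + 71.146 + 73.643) / 11 = 71.28590909
s = sqrt(sum((x - mean)^2)/(n-1)) = 1.1547051
u_A = s / sqrt(n) = 1.1547051 / sqrt(11) = 0.34815669
u_B1 = 1.33 / sqrt(6) = 0.54297023
u_B2 = 0.959 / sqrt(2) = 0.6781154
u_B3 = 0.829 / sqrt(3) = 0.47862337
uc = sqrt(0.34815669^2 + 0.54297023^2 + 0.6781154^2 + 0.47862337^2) = 1.0511663
U = k * uc = 2.58 * 1.0511663
U = 2.7120

2.7120


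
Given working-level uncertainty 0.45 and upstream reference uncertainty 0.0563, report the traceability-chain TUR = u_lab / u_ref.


TUR = u_lab / u_ref
= 0.45 / 0.0563
= 7.9929

7.9929


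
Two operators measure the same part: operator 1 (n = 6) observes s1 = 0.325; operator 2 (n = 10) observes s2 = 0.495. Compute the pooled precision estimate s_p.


s_p = sqrt(((n1-1)*s1^2 + (n2-1)*s2^2) / (n1+n2-2))
numerator = (6-1)*0.325^2 + (10-1)*0.495^2 = 0.528125 + 2.205225 = 2.73335
denominator = 6 + 10 - 2 = 14
s_p^2 = 2.73335 / 14 = 0.19523929
s_p = sqrt(0.19523929) = 0.4419

0.4419


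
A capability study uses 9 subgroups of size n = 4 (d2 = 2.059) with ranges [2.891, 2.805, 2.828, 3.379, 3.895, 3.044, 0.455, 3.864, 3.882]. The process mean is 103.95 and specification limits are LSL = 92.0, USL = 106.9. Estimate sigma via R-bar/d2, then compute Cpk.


R_bar = (2.891 + 2.805 + 2.828 + 3.379 + 3.895 + 3.044 + 0.455 + 3.864 + 3.882) / 9 = 3.0047778
sigma = R_bar / d2 = 3.0047778 / 2.059 = 1.4593384
Cp = (USL - LSL)/(6*sigma) = (106.9 - 92.0)/(6*1.4593384) = 1.7017
Cpu = (106.9 - 103.95)/(3*1.4593384) = 0.6738
Cpl = (103.95 - 92.0)/(3*1.4593384) = 2.7295
Cpk = min(Cpu, Cpl) = 0.6738

0.6738


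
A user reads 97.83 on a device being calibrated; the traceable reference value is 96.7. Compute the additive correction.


Correction = standard - reading
= 96.7 - 97.83
= -1.1300

-1.1300


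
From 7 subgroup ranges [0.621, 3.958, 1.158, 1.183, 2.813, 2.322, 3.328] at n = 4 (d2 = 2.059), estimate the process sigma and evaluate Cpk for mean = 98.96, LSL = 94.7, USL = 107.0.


R_bar = (0.621 + 3.958 + 1.158 + 1.183 + 2.813 + 2.322 + 3.328) / 7 = 2.1975714
sigma = R_bar / d2 = 2.1975714 / 2.059 = 1.0673003
Cp = (USL - LSL)/(6*sigma) = (107.0 - 94.7)/(6*1.0673003) = 1.9207
Cpu = (107.0 - 98.96)/(3*1.0673003) = 2.5110
Cpl = (98.96 - 94.7)/(3*1.0673003) = 1.3305
Cpk = min(Cpu, Cpl) = 1.3305

1.3305


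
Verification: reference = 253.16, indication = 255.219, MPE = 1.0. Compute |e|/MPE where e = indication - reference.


e = indication - reference = 255.219 - 253.16 = 2.0590
|e| = 2.0590
ratio = |e| / MPE = 2.0590 / 1.0
ratio = 2.0590

2.0590


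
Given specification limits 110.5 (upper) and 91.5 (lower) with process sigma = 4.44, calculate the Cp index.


Cp = (USL - LSL) / (6 * sigma)
= (110.5 - 91.5) / (6 * 4.44)
= 19.0000 / 26.6400
= 0.7132

0.7132


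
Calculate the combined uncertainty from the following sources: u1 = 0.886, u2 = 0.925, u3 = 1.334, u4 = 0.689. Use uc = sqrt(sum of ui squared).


uc = sqrt(0.886^2 + 0.925^2 + 1.334^2 + 0.689^2)
uc = sqrt(3.894898)
uc = 1.9735

1.9735


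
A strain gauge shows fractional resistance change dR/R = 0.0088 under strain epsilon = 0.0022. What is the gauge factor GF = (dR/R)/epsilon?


GF = (dR/R) / epsilon
= 0.0088 / 0.0022
= 4.0000

4.0000


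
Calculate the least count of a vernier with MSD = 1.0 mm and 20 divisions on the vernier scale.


LC = MSD / n_div
= 1.0 / 20
= 0.0500

0.0500


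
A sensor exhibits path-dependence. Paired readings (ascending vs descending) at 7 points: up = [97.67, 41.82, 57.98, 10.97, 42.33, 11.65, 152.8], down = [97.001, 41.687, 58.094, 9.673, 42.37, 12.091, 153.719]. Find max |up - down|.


|97.67 - 97.001| = 0.6690
|41.82 - 41.687| = 0.1330
|57.98 - 58.094| = 0.1140
|10.97 - 9.673| = 1.2970
|42.33 - 42.37| = 0.0400
|11.65 - 12.091| = 0.4410
|152.8 - 153.719| = 0.9190
hysteresis = max(diffs) = 1.2970

1.2970


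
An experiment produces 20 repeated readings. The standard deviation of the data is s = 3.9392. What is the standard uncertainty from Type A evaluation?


u_A = s / sqrt(n)
u_A = 3.9392 / sqrt(20)
u_A = 3.9392 / 4.472136
u_A = 0.8808

0.8808


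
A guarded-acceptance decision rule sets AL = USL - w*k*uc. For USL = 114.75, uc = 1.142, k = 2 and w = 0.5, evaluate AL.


U = k * uc = 2 * 1.142 = 2.284
guard band g = w * U = 0.5 * 2.284 = 1.142
AL = USL - g = 114.75 - 1.142
AL = 113.6080

113.6080


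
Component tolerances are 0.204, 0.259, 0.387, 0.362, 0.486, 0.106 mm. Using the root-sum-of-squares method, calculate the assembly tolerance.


RSS = sqrt(0.204^2 + 0.259^2 + 0.387^2 + 0.362^2 + 0.486^2 + 0.106^2)
= sqrt(0.636942)
= 0.7981

0.7981


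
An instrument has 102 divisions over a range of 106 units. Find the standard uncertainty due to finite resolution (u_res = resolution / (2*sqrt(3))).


resolution = range / divisions
resolution = 106 / 102 = 1.0392157
u_res = resolution / (2*sqrt(3))
u_res = 1.0392157 / 3.4641016
u_res = 0.3000

0.3000


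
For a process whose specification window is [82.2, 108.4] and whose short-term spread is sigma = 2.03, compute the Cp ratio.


Cp = (USL - LSL) / (6 * sigma)
= (108.4 - 82.2) / (6 * 2.03)
= 26.2000 / 12.1800
= 2.1511

2.1511


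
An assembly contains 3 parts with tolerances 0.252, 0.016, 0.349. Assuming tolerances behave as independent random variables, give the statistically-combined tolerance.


RSS = sqrt(0.252^2 + 0.016^2 + 0.349^2)
= sqrt(0.185561)
= 0.4308

0.4308


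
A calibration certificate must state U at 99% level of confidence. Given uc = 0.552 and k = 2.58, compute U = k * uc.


U = k * uc
U = 2.58 * 0.552
U = 1.4242

1.4242


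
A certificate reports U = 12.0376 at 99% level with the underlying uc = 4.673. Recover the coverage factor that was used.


k = U / uc
k = 12.0376 / 4.673
k = 2.576

2.576


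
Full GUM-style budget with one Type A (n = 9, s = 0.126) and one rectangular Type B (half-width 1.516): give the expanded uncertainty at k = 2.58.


u_A = s / sqrt(n) = 0.126 / sqrt(9) = 0.042
u_B = half_width / sqrt(3) = 1.516 / sqrt(3) = 0.87526301
uc = sqrt(u_A^2 + u_B^2) = sqrt(0.042^2 + 0.87526301^2) = 0.87627013
U = k * uc = 2.58 * 0.87627013
U = 2.2608

2.2608


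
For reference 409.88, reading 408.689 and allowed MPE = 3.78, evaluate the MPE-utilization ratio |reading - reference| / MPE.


e = indication - reference = 408.689 - 409.88 = -1.1910
|e| = 1.1910
ratio = |e| / MPE = 1.1910 / 3.78
ratio = 0.3151

0.3151


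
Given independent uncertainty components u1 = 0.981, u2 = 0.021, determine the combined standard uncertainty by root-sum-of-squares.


uc = sqrt(0.981^2 + 0.021^2)
uc = sqrt(0.962802)
uc = 0.9812

0.9812


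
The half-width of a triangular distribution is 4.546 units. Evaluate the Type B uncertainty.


u_B = half_width / sqrt(6)
u_B = 4.546 / 2.4494897
u_B = 1.8559

1.8559


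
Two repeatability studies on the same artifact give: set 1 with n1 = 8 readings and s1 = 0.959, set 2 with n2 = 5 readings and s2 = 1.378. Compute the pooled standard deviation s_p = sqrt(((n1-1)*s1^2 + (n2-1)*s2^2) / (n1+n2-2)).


s_p = sqrt(((n1-1)*s1^2 + (n2-1)*s2^2) / (n1+n2-2))
numerator = (8-1)*0.959^2 + (5-1)*1.378^2 = 6.437767 + 7.595536 = 14.033303
denominator = 8 + 5 - 2 = 11
s_p^2 = 14.033303 / 11 = 1.2757548
s_p = sqrt(1.2757548) = 1.1295

1.1295


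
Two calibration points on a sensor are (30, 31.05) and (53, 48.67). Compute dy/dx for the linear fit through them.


slope = (y2 - y1) / (x2 - x1)
= (48.67 - 31.05) / (53 - 30)
= 17.6200 / 23
= 0.7661

0.7661


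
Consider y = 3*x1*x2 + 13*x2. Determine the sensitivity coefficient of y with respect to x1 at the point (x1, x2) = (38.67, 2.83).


y = 3*x1*x2 + 13*x2
dy/dx1 = 3*x2
Evaluate at x2 = 2.83: c1 = 3 * 2.83
c1 = 8.4900

8.4900


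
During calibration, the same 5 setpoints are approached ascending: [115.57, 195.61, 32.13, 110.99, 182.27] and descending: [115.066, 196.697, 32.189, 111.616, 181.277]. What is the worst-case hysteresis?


|115.57 - 115.066| = 0.5040
|195.61 - 196.697| = 1.0870
|32.13 - 32.189| = 0.0590
|110.99 - 111.616| = 0.6260
|182.27 - 181.277| = 0.9930
hysteresis = max(diffs) = 1.0870

1.0870


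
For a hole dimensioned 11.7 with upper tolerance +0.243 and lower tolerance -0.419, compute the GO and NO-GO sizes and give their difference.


GO = nominal - lower_tol (smallest hole = maximum material condition)
GO = 11.7 - 0.419 = 11.281
NO-GO = nominal + upper_tol (largest hole = least material condition)
NO-GO = 11.7 + 0.243 = 11.943
spread = NO-GO - GO = 11.943 - 11.281 = 0.6620

0.6620


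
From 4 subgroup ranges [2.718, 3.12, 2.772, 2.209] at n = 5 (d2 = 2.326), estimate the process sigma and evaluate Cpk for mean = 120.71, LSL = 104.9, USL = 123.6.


R_bar = (2.718 + 3.12 + 2.772 + 2.209) / 4 = 2.70475
sigma = R_bar / d2 = 2.70475 / 2.326 = 1.1628332
Cp = (USL - LSL)/(6*sigma) = (123.6 - 104.9)/(6*1.1628332) = 2.6802
Cpu = (123.6 - 120.71)/(3*1.1628332) = 0.8284
Cpl = (120.71 - 104.9)/(3*1.1628332) = 4.5320
Cpk = min(Cpu, Cpl) = 0.8284

0.8284


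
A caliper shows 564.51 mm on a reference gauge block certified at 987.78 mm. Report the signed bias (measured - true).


Systematic error = measured - true
= 564.51 - 987.78
= -423.2700

-423.2700


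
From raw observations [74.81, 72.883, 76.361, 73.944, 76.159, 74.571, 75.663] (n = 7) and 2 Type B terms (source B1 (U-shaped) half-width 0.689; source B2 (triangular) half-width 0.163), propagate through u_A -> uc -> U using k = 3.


mean = (74.81 + 72.883 + 76.361 + 73.944 + 76.159 + 74.571 + 75.663) / 7 = 74.913
s = sqrt(sum((x - mean)^2)/(n-1)) = 1.2516092
u_A = s / sqrt(n) = 1.2516092 / sqrt(7) = 0.47306381
u_B1 = 0.689 / sqrt(2) = 0.48719657
u_B2 = 0.163 / sqrt(6) = 0.066544471
uc = sqrt(0.47306381^2 + 0.48719657^2 + 0.066544471^2) = 0.68233279
U = k * uc = 3 * 0.68233279
U = 2.0470

2.0470


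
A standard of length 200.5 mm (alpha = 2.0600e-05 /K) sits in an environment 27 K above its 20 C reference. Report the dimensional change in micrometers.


dL = L * alpha * dT
= 200.5 * 2.0600e-05 * 27
= 0.1115181 mm
dL_um = 0.1115181 * 1000 = 111.5181 um

111.5181


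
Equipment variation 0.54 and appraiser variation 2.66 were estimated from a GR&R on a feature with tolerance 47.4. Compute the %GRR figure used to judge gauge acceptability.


GRR = sqrt(EV^2 + AV^2) = sqrt(0.54^2 + 2.66^2) = 2.7142586
%GRR = GRR / tol * 100 = 2.7142586 / 47.4 * 100
%GRR = 5.7263

5.7263


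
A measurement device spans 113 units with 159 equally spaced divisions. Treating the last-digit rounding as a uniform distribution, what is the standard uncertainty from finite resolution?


resolution = range / divisions
resolution = 113 / 159 = 0.71069182
u_res = resolution / (2*sqrt(3))
u_res = 0.71069182 / 3.4641016
u_res = 0.2052

0.2052


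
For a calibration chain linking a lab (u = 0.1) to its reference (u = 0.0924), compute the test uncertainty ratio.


TUR = u_lab / u_ref
= 0.1 / 0.0924
= 1.0823

1.0823


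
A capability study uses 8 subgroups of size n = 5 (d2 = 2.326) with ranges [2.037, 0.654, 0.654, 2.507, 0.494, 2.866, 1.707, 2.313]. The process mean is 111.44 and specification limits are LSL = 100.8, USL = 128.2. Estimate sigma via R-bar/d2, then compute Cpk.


R_bar = (2.037 + 0.654 + 0.654 + 2.507 + 0.494 + 2.866 + 1.707 + 2.313) / 8 = 1.654
sigma = R_bar / d2 = 1.654 / 2.326 = 0.711092
Cp = (USL - LSL)/(6*sigma) = (128.2 - 100.8)/(6*0.711092) = 6.4220
Cpu = (128.2 - 111.44)/(3*0.711092) = 7.8565
Cpl = (111.44 - 100.8)/(3*0.711092) = 4.9876
Cpk = min(Cpu, Cpl) = 4.9876

4.9876


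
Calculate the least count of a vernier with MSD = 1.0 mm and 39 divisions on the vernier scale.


LC = MSD / n_div
= 1.0 / 39
= 0.0256

0.0256


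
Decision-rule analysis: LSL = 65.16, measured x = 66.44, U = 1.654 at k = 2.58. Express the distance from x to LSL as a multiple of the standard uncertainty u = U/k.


u = U / k = 1.654 / 2.58 = 0.64108527
margin = |LSL - x| = |65.16 - 66.44| = 1.28
z = margin / u = 1.28 / 0.64108527
z = 1.9966

1.9966


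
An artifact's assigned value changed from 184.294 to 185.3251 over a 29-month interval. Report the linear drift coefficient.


rate = (v2 - v1) / months
= (185.3251 - 184.294) / 29
= 1.0311 / 29
= 0.0356

0.0356


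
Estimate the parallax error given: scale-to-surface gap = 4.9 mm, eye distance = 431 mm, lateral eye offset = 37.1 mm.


error = h * offset / d
= 4.9 * 37.1 / 431
= 0.4218

0.4218


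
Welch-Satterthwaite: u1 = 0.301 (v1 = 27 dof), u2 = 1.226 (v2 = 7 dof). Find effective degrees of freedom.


uc = sqrt(u1^2 + u2^2) = sqrt(0.301^2 + 1.226^2) = 1.2624092
v_eff = uc^4 / (u1^4/v1 + u2^4/v2)
= 1.2624092^4 / (0.301^4/27 + 1.226^4/7)
= 2.5398063 / 0.32305223
v_eff = 7.8619

7.8619


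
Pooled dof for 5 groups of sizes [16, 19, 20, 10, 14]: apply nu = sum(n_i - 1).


nu = sum_i (n_i - 1)
nu = ((16 - 1) + (19 - 1) + (20 - 1) + (10 - 1) + (14 - 1))
nu = 15 + 18 + 19 + 9 + 13
nu = 74

74


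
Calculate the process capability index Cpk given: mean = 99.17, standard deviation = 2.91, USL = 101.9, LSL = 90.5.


Cpu = (USL - mean) / (3*sigma) = (101.9 - 99.17) / (3*2.91) = 0.3127
Cpl = (mean - LSL) / (3*sigma) = (99.17 - 90.5) / (3*2.91) = 0.9931
Cpk = min(Cpu, Cpl) = 0.3127

0.3127


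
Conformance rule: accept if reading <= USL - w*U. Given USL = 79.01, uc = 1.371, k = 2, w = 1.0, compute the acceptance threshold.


U = k * uc = 2 * 1.371 = 2.742
guard band g = w * U = 1.0 * 2.742 = 2.742
AL = USL - g = 79.01 - 2.742
AL = 76.2680

76.2680


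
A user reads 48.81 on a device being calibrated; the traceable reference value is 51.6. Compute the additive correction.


Correction = standard - reading
= 51.6 - 48.81
= 2.7900

2.7900


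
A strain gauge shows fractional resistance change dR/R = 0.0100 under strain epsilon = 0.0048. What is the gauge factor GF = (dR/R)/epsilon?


GF = (dR/R) / epsilon
= 0.0100 / 0.0048
= 2.0833

2.0833


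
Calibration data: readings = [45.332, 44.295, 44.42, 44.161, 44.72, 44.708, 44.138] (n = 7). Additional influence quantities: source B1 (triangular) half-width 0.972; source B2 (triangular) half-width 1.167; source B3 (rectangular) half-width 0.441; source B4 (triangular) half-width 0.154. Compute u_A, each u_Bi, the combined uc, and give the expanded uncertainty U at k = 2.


mean = (45.332 + 44.295 + 44.42 + 44.161 + 44.72 + 44.708 + 44.138) / 7 = 44.53914286
s = sqrt(sum((x - mean)^2)/(n-1)) = 0.42181213
u_A = s / sqrt(n) = 0.42181213 / sqrt(7) = 0.15943
u_B1 = 0.972 / sqrt(6) = 0.39681734
u_B2 = 1.167 / sqrt(6) = 0.47642575
u_B3 = 0.441 / sqrt(3) = 0.25461147
u_B4 = 0.154 / sqrt(6) = 0.062870237
uc = sqrt(0.15943^2 + 0.39681734^2 + 0.47642575^2 + 0.25461147^2 + 0.062870237^2) = 0.69184036
U = k * uc = 2 * 0.69184036
U = 1.3837

1.3837


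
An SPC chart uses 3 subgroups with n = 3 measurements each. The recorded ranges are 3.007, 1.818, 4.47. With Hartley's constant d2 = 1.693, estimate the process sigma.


R_bar = (3.007 + 1.818 + 4.47) / 3
R_bar = 9.295 / 3 = 3.0983333
sigma_hat = R_bar / d2 = 3.0983333 / 1.693 = 1.8301

1.8301


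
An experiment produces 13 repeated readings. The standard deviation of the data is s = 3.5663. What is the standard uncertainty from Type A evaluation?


u_A = s / sqrt(n)
u_A = 3.5663 / sqrt(13)
u_A = 3.5663 / 3.6055513
u_A = 0.9891

0.9891


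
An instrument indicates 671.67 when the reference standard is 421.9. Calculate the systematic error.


Systematic error = measured - true
= 671.67 - 421.9
= 249.7700

249.7700


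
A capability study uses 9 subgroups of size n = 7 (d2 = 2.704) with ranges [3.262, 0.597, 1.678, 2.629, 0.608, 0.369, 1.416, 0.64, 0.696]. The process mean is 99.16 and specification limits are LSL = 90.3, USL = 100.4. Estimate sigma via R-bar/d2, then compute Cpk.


R_bar = (3.262 + 0.597 + 1.678 + 2.629 + 0.608 + 0.369 + 1.416 + 0.64 + 0.696) / 9 = 1.3216667
sigma = R_bar / d2 = 1.3216667 / 2.704 = 0.48878206
Cp = (USL - LSL)/(6*sigma) = (100.4 - 90.3)/(6*0.48878206) = 3.4439
Cpu = (100.4 - 99.16)/(3*0.48878206) = 0.8456
Cpl = (99.16 - 90.3)/(3*0.48878206) = 6.0422
Cpk = min(Cpu, Cpl) = 0.8456

0.8456


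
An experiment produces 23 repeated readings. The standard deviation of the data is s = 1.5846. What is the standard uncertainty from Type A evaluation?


u_A = s / sqrt(n)
u_A = 1.5846 / sqrt(23)
u_A = 1.5846 / 4.7958315
u_A = 0.3304

0.3304


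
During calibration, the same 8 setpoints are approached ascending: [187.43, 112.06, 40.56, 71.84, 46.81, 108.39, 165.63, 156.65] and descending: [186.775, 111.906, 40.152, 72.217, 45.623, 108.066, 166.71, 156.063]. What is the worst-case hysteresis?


|187.43 - 186.775| = 0.6550
|112.06 - 111.906| = 0.1540
|40.56 - 40.152| = 0.4080
|71.84 - 72.217| = 0.3770
|46.81 - 45.623| = 1.1870
|108.39 - 108.066| = 0.3240
|165.63 - 166.71| = 1.0800
|156.65 - 156.063| = 0.5870
hysteresis = max(diffs) = 1.1870

1.1870


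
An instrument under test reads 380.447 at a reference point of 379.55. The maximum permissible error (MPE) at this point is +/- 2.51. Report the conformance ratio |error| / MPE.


e = indication - reference = 380.447 - 379.55 = 0.8970
|e| = 0.8970
ratio = |e| / MPE = 0.8970 / 2.51
ratio = 0.3574

0.3574


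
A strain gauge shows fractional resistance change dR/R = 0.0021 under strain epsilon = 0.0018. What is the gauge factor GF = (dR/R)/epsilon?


GF = (dR/R) / epsilon
= 0.0021 / 0.0018
= 1.1667

1.1667


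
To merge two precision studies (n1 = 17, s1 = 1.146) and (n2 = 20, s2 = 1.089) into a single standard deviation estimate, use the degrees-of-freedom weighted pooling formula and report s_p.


s_p = sqrt(((n1-1)*s1^2 + (n2-1)*s2^2) / (n1+n2-2))
numerator = (17-1)*1.146^2 + (20-1)*1.089^2 = 21.013056 + 22.532499 = 43.545555
denominator = 17 + 20 - 2 = 35
s_p^2 = 43.545555 / 35 = 1.2441587
s_p = sqrt(1.2441587) = 1.1154

1.1154


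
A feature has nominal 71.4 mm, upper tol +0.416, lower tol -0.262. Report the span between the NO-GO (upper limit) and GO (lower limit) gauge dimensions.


GO = nominal - lower_tol (smallest hole = maximum material condition)
GO = 71.4 - 0.262 = 71.138
NO-GO = nominal + upper_tol (largest hole = least material condition)
NO-GO = 71.4 + 0.416 = 71.816
spread = NO-GO - GO = 71.816 - 71.138 = 0.6780

0.6780


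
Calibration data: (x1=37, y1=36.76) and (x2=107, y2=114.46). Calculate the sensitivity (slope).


slope = (y2 - y1) / (x2 - x1)
= (114.46 - 36.76) / (107 - 37)
= 77.7000 / 70
= 1.1100

1.1100


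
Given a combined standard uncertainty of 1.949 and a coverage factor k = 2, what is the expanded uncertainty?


U = k * uc
U = 2 * 1.949
U = 3.8980

3.8980


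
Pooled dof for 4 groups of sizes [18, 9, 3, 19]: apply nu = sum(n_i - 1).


nu = sum_i (n_i - 1)
nu = ((18 - 1) + (9 - 1) + (3 - 1) + (19 - 1))
nu = 17 + 8 + 2 + 18
nu = 45

45


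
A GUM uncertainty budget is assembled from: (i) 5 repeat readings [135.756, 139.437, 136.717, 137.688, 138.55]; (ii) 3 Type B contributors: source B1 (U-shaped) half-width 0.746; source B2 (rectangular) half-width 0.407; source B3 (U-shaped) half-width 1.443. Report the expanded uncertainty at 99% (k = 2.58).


mean = (135.756 + 139.437 + 136.717 + 137.688 + 138.55) / 5 = 137.6296
s = sqrt(sum((x - mean)^2)/(n-1)) = 1.4543433
u_A = s / sqrt(n) = 1.4543433 / sqrt(5) = 0.6504021
u_B1 = 0.746 / sqrt(2) = 0.52750166
u_B2 = 0.407 / sqrt(3) = 0.23498156
u_B3 = 1.443 / sqrt(2) = 1.0203551
uc = sqrt(0.6504021^2 + 0.52750166^2 + 0.23498156^2 + 1.0203551^2) = 1.3407542
U = k * uc = 2.58 * 1.3407542
U = 3.4591

3.4591


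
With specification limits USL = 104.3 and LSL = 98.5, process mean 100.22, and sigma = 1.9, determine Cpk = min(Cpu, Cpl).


Cpu = (USL - mean) / (3*sigma) = (104.3 - 100.22) / (3*1.9) = 0.7158
Cpl = (mean - LSL) / (3*sigma) = (100.22 - 98.5) / (3*1.9) = 0.3018
Cpk = min(Cpu, Cpl) = 0.3018

0.3018


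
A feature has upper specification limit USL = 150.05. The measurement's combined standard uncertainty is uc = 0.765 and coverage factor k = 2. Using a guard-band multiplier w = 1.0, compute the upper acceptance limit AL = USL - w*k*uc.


U = k * uc = 2 * 0.765 = 1.53
guard band g = w * U = 1.0 * 1.53 = 1.53
AL = USL - g = 150.05 - 1.53
AL = 148.5200

148.5200


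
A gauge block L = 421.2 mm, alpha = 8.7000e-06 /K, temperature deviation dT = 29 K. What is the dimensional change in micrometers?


dL = L * alpha * dT
= 421.2 * 8.7000e-06 * 29
= 0.1062688 mm
dL_um = 0.1062688 * 1000 = 106.2688 um

106.2688


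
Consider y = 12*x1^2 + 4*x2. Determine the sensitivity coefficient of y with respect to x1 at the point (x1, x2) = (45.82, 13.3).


y = 12*x1^2 + 4*x2
dy/dx1 = 2*12*x1
Evaluate at x1 = 45.82: c1 = 24 * 45.82
c1 = 1099.6800

1099.6800


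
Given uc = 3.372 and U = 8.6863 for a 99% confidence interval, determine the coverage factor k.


k = U / uc
k = 8.6863 / 3.372
k = 2.576

2.576


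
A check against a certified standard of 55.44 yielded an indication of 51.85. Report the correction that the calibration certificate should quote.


Correction = standard - reading
= 55.44 - 51.85
= 3.5900

3.5900


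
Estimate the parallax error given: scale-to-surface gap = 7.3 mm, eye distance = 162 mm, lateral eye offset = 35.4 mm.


error = h * offset / d
= 7.3 * 35.4 / 162
= 1.5952

1.5952


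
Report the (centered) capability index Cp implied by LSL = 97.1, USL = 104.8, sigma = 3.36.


Cp = (USL - LSL) / (6 * sigma)
= (104.8 - 97.1) / (6 * 3.36)
= 7.7000 / 20.1600
= 0.3819

0.3819


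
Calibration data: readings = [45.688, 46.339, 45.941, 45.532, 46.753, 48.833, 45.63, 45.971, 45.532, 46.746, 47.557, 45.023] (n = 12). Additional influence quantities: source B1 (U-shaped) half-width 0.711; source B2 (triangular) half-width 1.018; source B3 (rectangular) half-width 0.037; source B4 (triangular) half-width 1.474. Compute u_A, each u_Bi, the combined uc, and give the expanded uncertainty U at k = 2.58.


mean = (45.688 + 46.339 + 45.941 + 45.532 + 46.753 + 48.833 + 45.63 + 45.971 + 45.532 + 46.746 + 47.557 + 45.023) / 12 = 46.29541667
s = sqrt(sum((x - mean)^2)/(n-1)) = 1.0562573
u_A = s / sqrt(n) = 1.0562573 / sqrt(12) = 0.30491522
u_B1 = 0.711 / sqrt(2) = 0.50275292
u_B2 = 1.018 / sqrt(6) = 0.41559676
u_B3 = 0.037 / sqrt(3) = 0.02136196
u_B4 = 1.474 / sqrt(6) = 0.60175798
uc = sqrt(0.30491522^2 + 0.50275292^2 + 0.41559676^2 + 0.02136196^2 + 0.60175798^2) = 0.9386285
U = k * uc = 2.58 * 0.9386285
U = 2.4217

2.4217


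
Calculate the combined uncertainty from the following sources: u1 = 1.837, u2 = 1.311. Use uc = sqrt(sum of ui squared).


uc = sqrt(1.837^2 + 1.311^2)
uc = sqrt(5.09329)
uc = 2.2568

2.2568


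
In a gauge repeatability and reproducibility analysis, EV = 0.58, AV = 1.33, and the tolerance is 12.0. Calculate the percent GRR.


GRR = sqrt(EV^2 + AV^2) = sqrt(0.58^2 + 1.33^2) = 1.4509652
%GRR = GRR / tol * 100 = 1.4509652 / 12.0 * 100
%GRR = 12.0914

12.0914


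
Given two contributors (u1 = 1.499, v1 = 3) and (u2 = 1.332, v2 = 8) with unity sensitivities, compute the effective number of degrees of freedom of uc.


uc = sqrt(u1^2 + u2^2) = sqrt(1.499^2 + 1.332^2) = 2.0052992
v_eff = uc^4 / (u1^4/v1 + u2^4/v2)
= 2.0052992^4 / (1.499^4/3 + 1.332^4/8)
= 16.17025 / 2.0764883
v_eff = 7.7873

7.7873


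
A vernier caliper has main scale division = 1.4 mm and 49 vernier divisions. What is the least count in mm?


LC = MSD / n_div
= 1.4 / 49
= 0.0286

0.0286


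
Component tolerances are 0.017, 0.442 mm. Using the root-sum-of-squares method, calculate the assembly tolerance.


RSS = sqrt(0.017^2 + 0.442^2)
= sqrt(0.195653)
= 0.4423

0.4423


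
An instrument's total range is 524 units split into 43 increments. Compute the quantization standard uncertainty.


resolution = range / divisions
resolution = 524 / 43 = 12.186047
u_res = resolution / (2*sqrt(3))
u_res = 12.186047 / 3.4641016
u_res = 3.5178

3.5178


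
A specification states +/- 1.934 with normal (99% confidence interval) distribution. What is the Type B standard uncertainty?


u_B = half_width / 2.576
u_B = 1.934 / 2.576
u_B = 0.7508

0.7508


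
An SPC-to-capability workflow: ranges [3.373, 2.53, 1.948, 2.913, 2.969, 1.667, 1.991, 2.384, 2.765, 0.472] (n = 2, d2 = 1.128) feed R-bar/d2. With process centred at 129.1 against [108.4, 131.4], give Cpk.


R_bar = (3.373 + 2.53 + 1.948 + 2.913 + 2.969 + 1.667 + 1.991 + 2.384 + 2.765 + 0.472) / 10 = 2.3012
sigma = R_bar / d2 = 2.3012 / 1.128 = 2.0400709
Cp = (USL - LSL)/(6*sigma) = (131.4 - 108.4)/(6*2.0400709) = 1.8790
Cpu = (131.4 - 129.1)/(3*2.0400709) = 0.3758
Cpl = (129.1 - 108.4)/(3*2.0400709) = 3.3822
Cpk = min(Cpu, Cpl) = 0.3758

0.3758


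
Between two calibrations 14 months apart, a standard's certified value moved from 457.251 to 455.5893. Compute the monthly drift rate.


rate = (v2 - v1) / months
= (455.5893 - 457.251) / 14
= -1.6617 / 14
= -0.1187

-0.1187


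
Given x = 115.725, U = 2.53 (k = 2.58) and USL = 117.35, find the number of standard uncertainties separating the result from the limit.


u = U / k = 2.53 / 2.58 = 0.98062016
margin = |USL - x| = |117.35 - 115.725| = 1.625
z = margin / u = 1.625 / 0.98062016
z = 1.6571

1.6571


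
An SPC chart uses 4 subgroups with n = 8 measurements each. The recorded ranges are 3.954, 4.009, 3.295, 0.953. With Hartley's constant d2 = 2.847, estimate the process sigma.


R_bar = (3.954 + 4.009 + 3.295 + 0.953) / 4
R_bar = 12.211 / 4 = 3.05275
sigma_hat = R_bar / d2 = 3.05275 / 2.847 = 1.0723

1.0723


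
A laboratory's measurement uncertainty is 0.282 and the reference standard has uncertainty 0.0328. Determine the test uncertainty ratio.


TUR = u_lab / u_ref
= 0.282 / 0.0328
= 8.5976

8.5976


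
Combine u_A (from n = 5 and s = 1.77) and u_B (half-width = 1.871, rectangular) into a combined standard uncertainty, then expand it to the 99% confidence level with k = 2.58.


u_A = s / sqrt(n) = 1.77 / sqrt(5) = 0.79156806
u_B = half_width / sqrt(3) = 1.871 / sqrt(3) = 1.0802224
uc = sqrt(u_A^2 + u_B^2) = sqrt(0.79156806^2 + 1.0802224^2) = 1.3392014
U = k * uc = 2.58 * 1.3392014
U = 3.4551

3.4551


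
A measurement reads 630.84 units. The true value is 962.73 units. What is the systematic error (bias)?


Systematic error = measured - true
= 630.84 - 962.73
= -331.8900

-331.8900


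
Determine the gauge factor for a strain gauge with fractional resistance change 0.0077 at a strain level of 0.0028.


GF = (dR/R) / epsilon
= 0.0077 / 0.0028
= 2.7500

2.7500


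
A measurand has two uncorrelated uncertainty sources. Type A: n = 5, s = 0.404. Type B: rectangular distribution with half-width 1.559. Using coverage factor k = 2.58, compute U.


u_A = s / sqrt(n) = 0.404 / sqrt(5) = 0.18067429
u_B = half_width / sqrt(3) = 1.559 / sqrt(3) = 0.90008907
uc = sqrt(u_A^2 + u_B^2) = sqrt(0.18067429^2 + 0.90008907^2) = 0.91804332
U = k * uc = 2.58 * 0.91804332
U = 2.3686

2.3686


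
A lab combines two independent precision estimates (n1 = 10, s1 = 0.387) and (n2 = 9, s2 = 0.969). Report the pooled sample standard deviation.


s_p = sqrt(((n1-1)*s1^2 + (n2-1)*s2^2) / (n1+n2-2))
numerator = (10-1)*0.387^2 + (9-1)*0.969^2 = 1.347921 + 7.511688 = 8.859609
denominator = 10 + 9 - 2 = 17
s_p^2 = 8.859609 / 17 = 0.52115347
s_p = sqrt(0.52115347) = 0.7219

0.7219


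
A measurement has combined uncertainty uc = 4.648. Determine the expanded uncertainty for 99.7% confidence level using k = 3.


U = k * uc
U = 3 * 4.648
U = 13.9440

13.9440


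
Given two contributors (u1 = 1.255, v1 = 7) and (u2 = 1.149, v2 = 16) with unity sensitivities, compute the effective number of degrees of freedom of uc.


uc = sqrt(u1^2 + u2^2) = sqrt(1.255^2 + 1.149^2) = 1.7015364
v_eff = uc^4 / (u1^4/v1 + u2^4/v2)
= 1.7015364^4 / (1.255^4/7 + 1.149^4/16)
= 8.3823343 / 0.46331942
v_eff = 18.0919

18.0919


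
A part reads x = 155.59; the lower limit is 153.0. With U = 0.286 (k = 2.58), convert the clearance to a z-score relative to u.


u = U / k = 0.286 / 2.58 = 0.11085271
margin = |LSL - x| = |153.0 - 155.59| = 2.59
z = margin / u = 2.59 / 0.11085271
z = 23.3643

23.3643


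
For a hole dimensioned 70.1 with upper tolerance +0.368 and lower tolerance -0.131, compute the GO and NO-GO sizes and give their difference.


GO = nominal - lower_tol (smallest hole = maximum material condition)
GO = 70.1 - 0.131 = 69.969
NO-GO = nominal + upper_tol (largest hole = least material condition)
NO-GO = 70.1 + 0.368 = 70.468
spread = NO-GO - GO = 70.468 - 69.969 = 0.4990

0.4990


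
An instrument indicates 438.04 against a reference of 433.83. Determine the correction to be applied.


Correction = standard - reading
= 433.83 - 438.04
= -4.2100

-4.2100


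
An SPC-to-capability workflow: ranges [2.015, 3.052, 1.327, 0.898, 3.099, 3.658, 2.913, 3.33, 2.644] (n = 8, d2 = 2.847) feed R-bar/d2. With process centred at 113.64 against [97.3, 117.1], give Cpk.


R_bar = (2.015 + 3.052 + 1.327 + 0.898 + 3.099 + 3.658 + 2.913 + 3.33 + 2.644) / 9 = 2.5484444
sigma = R_bar / d2 = 2.5484444 / 2.847 = 0.89513326
Cp = (USL - LSL)/(6*sigma) = (117.1 - 97.3)/(6*0.89513326) = 3.6866
Cpu = (117.1 - 113.64)/(3*0.89513326) = 1.2884
Cpl = (113.64 - 97.3)/(3*0.89513326) = 6.0848
Cpk = min(Cpu, Cpl) = 1.2884

1.2884


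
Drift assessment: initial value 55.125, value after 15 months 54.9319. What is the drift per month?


rate = (v2 - v1) / months
= (54.9319 - 55.125) / 15
= -0.1931 / 15
= -0.0129

-0.0129


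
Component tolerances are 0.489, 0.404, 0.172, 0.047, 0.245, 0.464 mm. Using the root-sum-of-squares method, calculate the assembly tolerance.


RSS = sqrt(0.489^2 + 0.404^2 + 0.172^2 + 0.047^2 + 0.245^2 + 0.464^2)
= sqrt(0.709451)
= 0.8423

0.8423


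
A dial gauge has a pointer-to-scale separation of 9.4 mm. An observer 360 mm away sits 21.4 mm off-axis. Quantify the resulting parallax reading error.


error = h * offset / d
= 9.4 * 21.4 / 360
= 0.5588

0.5588


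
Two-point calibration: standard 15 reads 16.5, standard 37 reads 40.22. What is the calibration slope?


slope = (y2 - y1) / (x2 - x1)
= (40.22 - 16.5) / (37 - 15)
= 23.7200 / 22
= 1.0782

1.0782


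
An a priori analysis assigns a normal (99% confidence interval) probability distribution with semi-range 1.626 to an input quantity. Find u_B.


u_B = half_width / 2.576
u_B = 1.626 / 2.576
u_B = 0.6312

0.6312


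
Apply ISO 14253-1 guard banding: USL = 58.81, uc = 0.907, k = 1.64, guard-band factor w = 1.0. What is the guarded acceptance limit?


U = k * uc = 1.64 * 0.907 = 1.48748
guard band g = w * U = 1.0 * 1.48748 = 1.48748
AL = USL - g = 58.81 - 1.48748
AL = 57.3225

57.3225


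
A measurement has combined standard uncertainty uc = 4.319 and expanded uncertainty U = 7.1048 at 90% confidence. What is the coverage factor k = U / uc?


k = U / uc
k = 7.1048 / 4.319
k = 1.645

1.645


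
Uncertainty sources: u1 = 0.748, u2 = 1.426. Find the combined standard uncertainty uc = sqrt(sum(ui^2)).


uc = sqrt(0.748^2 + 1.426^2)
uc = sqrt(2.59298)
uc = 1.6103

1.6103


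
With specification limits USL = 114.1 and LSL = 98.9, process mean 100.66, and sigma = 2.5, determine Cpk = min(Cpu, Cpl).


Cpu = (USL - mean) / (3*sigma) = (114.1 - 100.66) / (3*2.5) = 1.7920
Cpl = (mean - LSL) / (3*sigma) = (100.66 - 98.9) / (3*2.5) = 0.2347
Cpk = min(Cpu, Cpl) = 0.2347

0.2347


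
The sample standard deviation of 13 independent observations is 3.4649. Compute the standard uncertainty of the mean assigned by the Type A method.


u_A = s / sqrt(n)
u_A = 3.4649 / sqrt(13)
u_A = 3.4649 / 3.6055513
u_A = 0.9610

0.9610


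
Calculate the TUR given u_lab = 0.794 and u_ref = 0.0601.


TUR = u_lab / u_ref
= 0.794 / 0.0601
= 13.2113

13.2113


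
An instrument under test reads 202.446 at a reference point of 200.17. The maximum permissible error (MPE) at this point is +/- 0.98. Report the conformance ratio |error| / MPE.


e = indication - reference = 202.446 - 200.17 = 2.2760
|e| = 2.2760
ratio = |e| / MPE = 2.2760 / 0.98
ratio = 2.3224

2.3224


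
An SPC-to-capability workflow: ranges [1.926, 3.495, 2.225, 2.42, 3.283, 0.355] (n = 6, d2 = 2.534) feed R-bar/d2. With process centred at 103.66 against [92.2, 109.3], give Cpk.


R_bar = (1.926 + 3.495 + 2.225 + 2.42 + 3.283 + 0.355) / 6 = 2.284
sigma = R_bar / d2 = 2.284 / 2.534 = 0.90134175
Cp = (USL - LSL)/(6*sigma) = (109.3 - 92.2)/(6*0.90134175) = 3.1620
Cpu = (109.3 - 103.66)/(3*0.90134175) = 2.0858
Cpl = (103.66 - 92.2)/(3*0.90134175) = 4.2381
Cpk = min(Cpu, Cpl) = 2.0858

2.0858


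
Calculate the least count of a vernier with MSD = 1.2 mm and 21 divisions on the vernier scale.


LC = MSD / n_div
= 1.2 / 21
= 0.0571

0.0571


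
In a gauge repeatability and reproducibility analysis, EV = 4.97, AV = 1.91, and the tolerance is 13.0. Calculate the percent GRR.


GRR = sqrt(EV^2 + AV^2) = sqrt(4.97^2 + 1.91^2) = 5.3243779
%GRR = GRR / tol * 100 = 5.3243779 / 13.0 * 100
%GRR = 40.9568

40.9568


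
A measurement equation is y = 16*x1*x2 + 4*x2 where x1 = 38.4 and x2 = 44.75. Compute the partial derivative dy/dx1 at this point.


y = 16*x1*x2 + 4*x2
dy/dx1 = 16*x2
Evaluate at x2 = 44.75: c1 = 16 * 44.75
c1 = 716.0000

716.0000


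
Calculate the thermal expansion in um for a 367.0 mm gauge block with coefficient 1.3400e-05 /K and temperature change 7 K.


dL = L * alpha * dT
= 367.0 * 1.3400e-05 * 7
= 0.0344246 mm
dL_um = 0.0344246 * 1000 = 34.4246 um

34.4246


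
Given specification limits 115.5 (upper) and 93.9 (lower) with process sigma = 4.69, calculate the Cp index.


Cp = (USL - LSL) / (6 * sigma)
= (115.5 - 93.9) / (6 * 4.69)
= 21.6000 / 28.1400
= 0.7676

0.7676


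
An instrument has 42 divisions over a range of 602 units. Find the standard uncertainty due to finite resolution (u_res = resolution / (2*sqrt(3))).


resolution = range / divisions
resolution = 602 / 42 = 14.333333
u_res = resolution / (2*sqrt(3))
u_res = 14.333333 / 3.4641016
u_res = 4.1377

4.1377


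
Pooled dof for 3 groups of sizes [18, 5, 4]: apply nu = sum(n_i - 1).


nu = sum_i (n_i - 1)
nu = ((18 - 1) + (5 - 1) + (4 - 1))
nu = 17 + 4 + 3
nu = 24

24


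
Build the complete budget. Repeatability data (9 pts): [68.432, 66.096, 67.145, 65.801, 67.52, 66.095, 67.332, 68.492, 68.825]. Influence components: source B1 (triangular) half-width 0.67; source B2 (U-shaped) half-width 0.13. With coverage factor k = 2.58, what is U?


mean = (68.432 + 66.096 + 67.145 + 65.801 + 67.52 + 66.095 + 67.332 + 68.492 + 68.825) / 9 = 67.30422222
s = sqrt(sum((x - mean)^2)/(n-1)) = 1.1319145
u_A = s / sqrt(n) = 1.1319145 / sqrt(9) = 0.37730483
u_B1 = 0.67 / sqrt(6) = 0.27352635
u_B2 = 0.13 / sqrt(2) = 0.091923882
uc = sqrt(0.37730483^2 + 0.27352635^2 + 0.091923882^2) = 0.47500063
U = k * uc = 2.58 * 0.47500063
U = 1.2255

1.2255


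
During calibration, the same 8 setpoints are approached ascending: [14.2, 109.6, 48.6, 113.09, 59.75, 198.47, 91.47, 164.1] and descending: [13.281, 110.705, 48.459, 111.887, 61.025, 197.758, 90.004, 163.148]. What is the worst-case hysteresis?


|14.2 - 13.281| = 0.9190
|109.6 - 110.705| = 1.1050
|48.6 - 48.459| = 0.1410
|113.09 - 111.887| = 1.2030
|59.75 - 61.025| = 1.2750
|198.47 - 197.758| = 0.7120
|91.47 - 90.004| = 1.4660
|164.1 - 163.148| = 0.9520
hysteresis = max(diffs) = 1.4660

1.4660
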